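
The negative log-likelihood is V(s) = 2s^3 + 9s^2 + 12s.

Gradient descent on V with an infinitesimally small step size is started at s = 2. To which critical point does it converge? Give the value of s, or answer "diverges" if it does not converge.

V'(s) = 6(s + 1)(s + 2), so V'(2) = 72.
Gradient descent moves in the -V' direction, i.e. s is decreasing.
The nearest critical point in that direction is s = -1, where V'' = 6 > 0 (a local minimum). The iterate converges there.

-1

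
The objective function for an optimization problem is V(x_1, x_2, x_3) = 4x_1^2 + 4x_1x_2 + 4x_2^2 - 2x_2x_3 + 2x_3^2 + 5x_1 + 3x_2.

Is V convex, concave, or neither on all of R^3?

V is quadratic, so its Hessian is the constant matrix H = [[8, 4, 0], [4, 8, -2], [0, -2, 4]].
Leading principal minors: 8, 48, 160.
All positive ⇒ H ≻ 0 ⇒ convex.

convex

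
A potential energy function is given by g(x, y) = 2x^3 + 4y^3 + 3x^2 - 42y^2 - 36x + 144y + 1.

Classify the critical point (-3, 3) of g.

local maximum

The mixed partial ∂²g/∂x∂y is 0, so the Hessian at any point is diag(g_xx, g_yy) = diag(6(2x + 1), 12(2y - 7)).
At (-3, 3): H = diag(-30, -12).
Both eigenvalues are negative, so H is negative definite: a local maximum.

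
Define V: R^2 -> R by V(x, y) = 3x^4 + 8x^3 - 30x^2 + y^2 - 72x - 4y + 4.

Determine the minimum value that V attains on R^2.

-152

V(x,y) separates as P(x) + Q(y) + 4, so its minimum is min P + min Q + 4.
P'(x) = 12(x - 2)(x + 1)(x + 3) vanishes at x ∈ {-3, -1, 2}; Q'(y) = 2y - 4 vanishes at y ∈ {2}.
Local minima of P (where P''>0): P(-3)=-27, P(2)=-152. Local minima of Q: Q(2)=-4.
So the global minimum of V is P(2) + Q(2) + 4 = -152 − 4 + 4 = -152, attained at (2, 2).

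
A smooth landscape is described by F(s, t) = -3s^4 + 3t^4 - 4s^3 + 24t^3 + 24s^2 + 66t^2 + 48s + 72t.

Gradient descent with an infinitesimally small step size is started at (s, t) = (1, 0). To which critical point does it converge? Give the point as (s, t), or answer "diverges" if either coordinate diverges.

F is separable, so gradient descent decouples: s follows -∂F/∂s, t follows -∂F/∂t.
∂F/∂s = -12(s - 2)(s + 1)(s + 2); at s=1 this is 72, so s decreases.
∂F/∂t = 12(t + 1)(t + 2)(t + 3); at t=0 this is 72, so t decreases.
s converges to its nearest critical value -1 (a local min of the s-part); t converges to -1. The iterate converges to (-1, -1).

(-1, -1)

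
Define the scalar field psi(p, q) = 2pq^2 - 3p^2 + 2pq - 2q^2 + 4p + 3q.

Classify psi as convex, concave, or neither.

The term 2pq^2 is cubic, so the Hessian is not constant.
∂²psi/∂q² = 4p - 4, which takes both signs as p varies (negative for sufficiently negative p). A diagonal entry of the Hessian changing sign means the Hessian is neither positive- nor negative-semidefinite on all of R^2.

neither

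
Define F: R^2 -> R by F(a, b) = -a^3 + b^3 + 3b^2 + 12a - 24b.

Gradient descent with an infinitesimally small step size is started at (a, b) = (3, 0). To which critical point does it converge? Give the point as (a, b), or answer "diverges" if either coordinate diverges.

F is separable, so gradient descent decouples: a follows -∂F/∂a, b follows -∂F/∂b.
∂F/∂a = -3(a - 2)(a + 2); at a=3 this is -15, so a increases.
∂F/∂b = 3(b - 2)(b + 4); at b=0 this is -24, so b increases.
The a-coordinate has no critical point in that direction and runs off to infinity.

diverges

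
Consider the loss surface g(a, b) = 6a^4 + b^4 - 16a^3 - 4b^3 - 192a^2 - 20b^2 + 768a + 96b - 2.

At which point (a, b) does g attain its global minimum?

g(a,b) separates as P(a) + Q(b) − 2, so its minimum is min P + min Q − 2.
P'(a) = 24(a - 4)(a - 2)(a + 4) vanishes at a ∈ {-4, 2, 4}; Q'(b) = 4(b - 4)(b - 2)(b + 3) vanishes at b ∈ {-3, 2, 4}.
Local minima of P (where P''>0): P(-4)=-3584, P(4)=512. Local minima of Q: Q(-3)=-279, Q(4)=64.
So the global minimum of g is P(-4) + Q(-3) − 2 = -3584 − 279 − 2 = -3865, attained at (-4, -3).

(-4, -3)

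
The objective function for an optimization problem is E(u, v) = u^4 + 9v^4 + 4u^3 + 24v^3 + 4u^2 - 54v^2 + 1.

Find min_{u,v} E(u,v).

-404

E(u,v) separates as P(u) + Q(v) + 1, so its minimum is min P + min Q + 1.
P'(u) = 4u(u + 1)(u + 2) vanishes at u ∈ {-2, -1, 0}; Q'(v) = 36v(v - 1)(v + 3) vanishes at v ∈ {-3, 0, 1}.
Local minima of P (where P''>0): P(-2)=0, P(0)=0. Local minima of Q: Q(-3)=-405, Q(1)=-21.
So the global minimum of E is P(-2) + Q(-3) + 1 = 0 − 405 + 1 = -404, attained at (-2, -3).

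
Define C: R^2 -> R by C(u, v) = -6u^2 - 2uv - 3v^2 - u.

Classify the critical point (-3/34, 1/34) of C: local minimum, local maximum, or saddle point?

local maximum

The Hessian of C is constant: H = [[-12, -2], [-2, -6]].
det(H) = (-12)·(-6) − (-2)² = 68.
det(H) > 0 and tr(H) = -18 < 0, so H is negative definite and the point is a local maximum.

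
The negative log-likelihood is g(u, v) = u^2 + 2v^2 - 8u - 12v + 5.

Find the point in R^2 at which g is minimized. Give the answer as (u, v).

(4, 3)

g(u,v) separates as P(u) + Q(v) + 5, so its minimum is min P + min Q + 5.
P'(u) = 2u - 8 vanishes at u ∈ {4}; Q'(v) = 4v - 12 vanishes at v ∈ {3}.
Local minima of P (where P''>0): P(4)=-16. Local minima of Q: Q(3)=-18.
So the global minimum of g is P(4) + Q(3) + 5 = -16 − 18 + 5 = -29, attained at (4, 3).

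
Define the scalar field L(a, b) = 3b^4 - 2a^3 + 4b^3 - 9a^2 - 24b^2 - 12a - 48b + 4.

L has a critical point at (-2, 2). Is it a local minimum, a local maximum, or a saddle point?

local minimum

The mixed partial ∂²L/∂a∂b is 0, so the Hessian at any point is diag(L_aa, L_bb) = diag(-6(2a + 3), 12(3b^2 + 2b - 4)).
At (-2, 2): H = diag(6, 144).
Both eigenvalues are positive, so H is positive definite: a local minimum.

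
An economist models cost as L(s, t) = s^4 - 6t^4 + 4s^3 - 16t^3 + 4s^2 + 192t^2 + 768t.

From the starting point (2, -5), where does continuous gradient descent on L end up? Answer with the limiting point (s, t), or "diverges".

L is separable, so gradient descent decouples: s follows -∂L/∂s, t follows -∂L/∂t.
∂L/∂s = 4s(s + 1)(s + 2); at s=2 this is 96, so s decreases.
∂L/∂t = -24(t - 4)(t + 2)(t + 4); at t=-5 this is 648, so t decreases.
The t-coordinate has no critical point in that direction and runs off to infinity.

diverges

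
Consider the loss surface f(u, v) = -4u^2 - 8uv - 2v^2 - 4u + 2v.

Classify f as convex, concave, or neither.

neither

f is quadratic, so its Hessian is the constant matrix H = [[-8, -8], [-8, -4]].
det(H) = -32, tr(H) = -12.
det(H) < 0, so H is indefinite: neither convex nor concave.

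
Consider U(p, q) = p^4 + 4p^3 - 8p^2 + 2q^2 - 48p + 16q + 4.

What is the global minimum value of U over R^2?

-108

U(p,q) separates as A(p) + B(q) + 4, so its minimum is min A + min B + 4.
A'(p) = 4(p - 2)(p + 2)(p + 3) vanishes at p ∈ {-3, -2, 2}; B'(q) = 4q + 16 vanishes at q ∈ {-4}.
Local minima of A (where A''>0): A(-3)=45, A(2)=-80. Local minima of B: B(-4)=-32.
So the global minimum of U is A(2) + B(-4) + 4 = -80 − 32 + 4 = -108, attained at (2, -4).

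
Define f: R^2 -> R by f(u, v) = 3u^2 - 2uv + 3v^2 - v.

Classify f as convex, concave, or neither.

f is quadratic, so its Hessian is the constant matrix H = [[6, -2], [-2, 6]].
det(H) = 32, tr(H) = 12.
det(H) > 0 and tr(H) > 0, so H is positive definite everywhere: convex.

convex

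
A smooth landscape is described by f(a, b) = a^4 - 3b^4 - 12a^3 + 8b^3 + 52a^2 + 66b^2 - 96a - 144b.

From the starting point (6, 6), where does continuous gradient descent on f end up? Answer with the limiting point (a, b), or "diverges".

diverges

f is separable, so gradient descent decouples: a follows -∂f/∂a, b follows -∂f/∂b.
∂f/∂a = 4(a - 4)(a - 3)(a - 2); at a=6 this is 96, so a decreases.
∂f/∂b = -12(b - 4)(b - 1)(b + 3); at b=6 this is -1080, so b increases.
The b-coordinate has no critical point in that direction and runs off to infinity.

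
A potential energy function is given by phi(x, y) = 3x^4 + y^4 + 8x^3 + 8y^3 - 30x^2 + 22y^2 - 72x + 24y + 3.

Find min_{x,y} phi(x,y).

-158

phi(x,y) separates as P(x) + Q(y) + 3, so its minimum is min P + min Q + 3.
P'(x) = 12(x - 2)(x + 1)(x + 3) vanishes at x ∈ {-3, -1, 2}; Q'(y) = 4(y + 1)(y + 2)(y + 3) vanishes at y ∈ {-3, -2, -1}.
Local minima of P (where P''>0): P(-3)=-27, P(2)=-152. Local minima of Q: Q(-3)=-9, Q(-1)=-9.
So the global minimum of phi is P(2) + Q(-3) + 3 = -152 − 9 + 3 = -158, attained at (2, -3).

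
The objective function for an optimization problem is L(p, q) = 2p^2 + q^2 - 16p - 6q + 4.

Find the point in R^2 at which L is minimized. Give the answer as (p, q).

L(p,q) separates as A(p) + B(q) + 4, so its minimum is min A + min B + 4.
A'(p) = 4p - 16 vanishes at p ∈ {4}; B'(q) = 2q - 6 vanishes at q ∈ {3}.
Local minima of A (where A''>0): A(4)=-32. Local minima of B: B(3)=-9.
So the global minimum of L is A(4) + B(3) + 4 = -32 − 9 + 4 = -37, attained at (4, 3).

(4, 3)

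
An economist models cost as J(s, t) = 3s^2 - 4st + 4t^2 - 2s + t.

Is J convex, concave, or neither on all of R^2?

convex

J is quadratic, so its Hessian is the constant matrix H = [[6, -4], [-4, 8]].
det(H) = 32, tr(H) = 14.
det(H) > 0 and tr(H) > 0, so H is positive definite everywhere: convex.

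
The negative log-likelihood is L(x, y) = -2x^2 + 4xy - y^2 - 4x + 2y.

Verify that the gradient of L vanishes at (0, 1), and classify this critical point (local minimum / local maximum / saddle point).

saddle point

∇L = (-4x + 4y - 4, 4x - 2y + 2); substituting (0, 1) gives ∇L = (0, 0), so (0, 1) is indeed a critical point.
The Hessian of L is constant: H = [[-4, 4], [4, -2]].
det(H) = (-4)·(-2) − 4² = -8.
Since det(H) < 0, H is indefinite and the critical point is a saddle point.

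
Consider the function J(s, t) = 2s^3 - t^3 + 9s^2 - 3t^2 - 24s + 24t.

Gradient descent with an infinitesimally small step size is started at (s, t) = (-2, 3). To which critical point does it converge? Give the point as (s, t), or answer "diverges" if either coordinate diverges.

diverges

J is separable, so gradient descent decouples: s follows -∂J/∂s, t follows -∂J/∂t.
∂J/∂s = 6(s - 1)(s + 4); at s=-2 this is -36, so s increases.
∂J/∂t = -3(t - 2)(t + 4); at t=3 this is -21, so t increases.
The t-coordinate has no critical point in that direction and runs off to infinity.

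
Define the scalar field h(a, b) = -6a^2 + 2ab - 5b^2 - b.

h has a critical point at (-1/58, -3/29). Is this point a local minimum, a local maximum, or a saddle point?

The Hessian of h is constant: H = [[-12, 2], [2, -10]].
det(H) = (-12)·(-10) − 2² = 116.
det(H) > 0 and tr(H) = -22 < 0, so H is negative definite and the point is a local maximum.

local maximum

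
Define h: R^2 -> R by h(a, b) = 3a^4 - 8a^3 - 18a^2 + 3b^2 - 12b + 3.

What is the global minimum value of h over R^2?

h(a,b) separates as P(a) + Q(b) + 3, so its minimum is min P + min Q + 3.
P'(a) = 12a(a - 3)(a + 1) vanishes at a ∈ {-1, 0, 3}; Q'(b) = 6b - 12 vanishes at b ∈ {2}.
Local minima of P (where P''>0): P(-1)=-7, P(3)=-135. Local minima of Q: Q(2)=-12.
So the global minimum of h is P(3) + Q(2) + 3 = -135 − 12 + 3 = -144, attained at (3, 2).

-144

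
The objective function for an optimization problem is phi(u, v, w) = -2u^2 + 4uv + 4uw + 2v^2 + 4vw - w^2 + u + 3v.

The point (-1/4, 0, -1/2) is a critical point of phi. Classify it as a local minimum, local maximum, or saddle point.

The Hessian is constant: H = [[-4, 4, 4], [4, 4, 4], [4, 4, -2]].
Leading principal minors: Δ₁ = -4, Δ₂ = -32, Δ₃ = 192.
The minors fit neither the all-positive nor the alternating-sign pattern, so H is indefinite: a saddle point.

saddle point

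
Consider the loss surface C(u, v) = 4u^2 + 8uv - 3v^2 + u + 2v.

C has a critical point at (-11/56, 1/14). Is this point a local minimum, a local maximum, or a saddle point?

The Hessian of C is constant: H = [[8, 8], [8, -6]].
det(H) = 8·(-6) − 8² = -112.
Since det(H) < 0, H is indefinite and the critical point is a saddle point.

saddle point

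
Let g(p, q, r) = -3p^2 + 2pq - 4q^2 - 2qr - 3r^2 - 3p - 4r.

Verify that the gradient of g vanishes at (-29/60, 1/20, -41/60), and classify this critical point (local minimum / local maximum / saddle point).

local maximum

∇g = (-6p + 2q - 3, 2p - 8q - 2r, -2q - 6r - 4); substituting (-29/60, 1/20, -41/60) gives ∇g = (0, 0, 0), so (-29/60, 1/20, -41/60) is indeed a critical point.
The Hessian is constant: H = [[-6, 2, 0], [2, -8, -2], [0, -2, -6]].
Leading principal minors: Δ₁ = -6, Δ₂ = 44, Δ₃ = -240.
The minors alternate sign starting negative (−, +, −), so H is negative definite: a local maximum.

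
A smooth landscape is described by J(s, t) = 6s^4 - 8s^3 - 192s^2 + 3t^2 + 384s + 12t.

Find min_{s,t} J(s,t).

-2572

J(s,t) separates as P(s) + Q(t), so its minimum is min P + min Q.
P'(s) = 24(s - 4)(s - 1)(s + 4) vanishes at s ∈ {-4, 1, 4}; Q'(t) = 6(t + 2) vanishes at t ∈ {-2}.
Local minima of P (where P''>0): P(-4)=-2560, P(4)=-512. Local minima of Q: Q(-2)=-12.
So the global minimum of J is P(-4) + Q(-2) = -2560 − 12 = -2572, attained at (-4, -2).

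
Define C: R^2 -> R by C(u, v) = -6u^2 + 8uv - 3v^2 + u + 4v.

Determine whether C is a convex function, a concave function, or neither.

concave

C is quadratic, so its Hessian is the constant matrix H = [[-12, 8], [8, -6]].
det(H) = 8, tr(H) = -18.
det(H) > 0 and tr(H) < 0, so H is negative definite everywhere: concave.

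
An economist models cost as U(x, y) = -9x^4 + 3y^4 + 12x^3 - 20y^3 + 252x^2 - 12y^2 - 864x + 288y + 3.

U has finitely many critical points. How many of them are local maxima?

U separates as a function of x plus a function of y, so ∇U=0 decouples.
∂U/∂x = -36(x - 3)(x - 2)(x + 4) = 0 at x ∈ {-4, 2, 3}; ∂U/∂y = 12(y - 4)(y - 3)(y + 2) = 0 at y ∈ {-2, 3, 4}.
The Hessian is diagonal: diag(U_xx, U_yy). Second derivatives: U_xx(-4)=-1512, U_xx(2)=216, U_xx(3)=-252; U_yy(-2)=360, U_yy(3)=-60, U_yy(4)=72.
Local maxima occur where both diagonal entries negative: (-4, 3), (3, 3). Count: 2.

2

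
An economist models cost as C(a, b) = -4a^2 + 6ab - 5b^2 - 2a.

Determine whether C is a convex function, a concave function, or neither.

concave

C is quadratic, so its Hessian is the constant matrix H = [[-8, 6], [6, -10]].
det(H) = 44, tr(H) = -18.
det(H) > 0 and tr(H) < 0, so H is negative definite everywhere: concave.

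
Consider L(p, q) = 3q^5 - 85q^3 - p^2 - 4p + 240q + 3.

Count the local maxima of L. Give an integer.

L separates as a function of p plus a function of q, so ∇L=0 decouples.
∂L/∂p = -2(p + 2) = 0 at p ∈ {-2}; ∂L/∂q = 15(q - 4)(q - 1)(q + 1)(q + 4) = 0 at q ∈ {-4, -1, 1, 4}.
The Hessian is diagonal: diag(L_pp, L_qq). Second derivatives: L_pp(-2)=-2; L_qq(-4)=-1800, L_qq(-1)=450, L_qq(1)=-450, L_qq(4)=1800.
Local maxima occur where both diagonal entries negative: (-2, -4), (-2, 1). Count: 2.

2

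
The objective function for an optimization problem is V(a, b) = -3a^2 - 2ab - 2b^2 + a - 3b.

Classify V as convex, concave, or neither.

V is quadratic, so its Hessian is the constant matrix H = [[-6, -2], [-2, -4]].
det(H) = 20, tr(H) = -10.
det(H) > 0 and tr(H) < 0, so H is negative definite everywhere: concave.

concave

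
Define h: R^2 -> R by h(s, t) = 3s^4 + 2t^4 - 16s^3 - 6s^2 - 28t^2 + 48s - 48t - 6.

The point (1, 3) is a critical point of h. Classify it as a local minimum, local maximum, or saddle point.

The mixed partial ∂²h/∂s∂t is 0, so the Hessian at any point is diag(h_ss, h_tt) = diag(12(3s^2 - 8s - 1), 8(3t^2 - 7)).
At (1, 3): H = diag(-72, 160).
The eigenvalues have opposite signs, so H is indefinite: a saddle point.

saddle point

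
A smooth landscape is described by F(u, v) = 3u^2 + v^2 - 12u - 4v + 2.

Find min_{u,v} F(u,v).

F(u,v) separates as P(u) + Q(v) + 2, so its minimum is min P + min Q + 2.
P'(u) = 6u - 12 vanishes at u ∈ {2}; Q'(v) = 2v - 4 vanishes at v ∈ {2}.
Local minima of P (where P''>0): P(2)=-12. Local minima of Q: Q(2)=-4.
So the global minimum of F is P(2) + Q(2) + 2 = -12 − 4 + 2 = -14, attained at (2, 2).

-14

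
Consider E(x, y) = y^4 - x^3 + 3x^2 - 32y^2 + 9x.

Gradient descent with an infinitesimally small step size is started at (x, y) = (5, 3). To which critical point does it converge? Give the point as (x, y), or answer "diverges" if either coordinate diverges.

diverges

E is separable, so gradient descent decouples: x follows -∂E/∂x, y follows -∂E/∂y.
∂E/∂x = -3(x - 3)(x + 1); at x=5 this is -36, so x increases.
∂E/∂y = 4y(y - 4)(y + 4); at y=3 this is -84, so y increases.
The x-coordinate has no critical point in that direction and runs off to infinity.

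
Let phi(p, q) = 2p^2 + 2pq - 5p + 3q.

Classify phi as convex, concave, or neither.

phi is quadratic, so its Hessian is the constant matrix H = [[4, 2], [2, 0]].
det(H) = -4, tr(H) = 4.
det(H) < 0, so H is indefinite: neither convex nor concave.

neither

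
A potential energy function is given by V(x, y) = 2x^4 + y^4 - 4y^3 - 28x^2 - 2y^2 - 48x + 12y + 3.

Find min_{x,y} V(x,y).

V(x,y) separates as P(x) + Q(y) + 3, so its minimum is min P + min Q + 3.
P'(x) = 8(x - 3)(x + 1)(x + 2) vanishes at x ∈ {-2, -1, 3}; Q'(y) = 4(y - 3)(y - 1)(y + 1) vanishes at y ∈ {-1, 1, 3}.
Local minima of P (where P''>0): P(-2)=16, P(3)=-234. Local minima of Q: Q(-1)=-9, Q(3)=-9.
So the global minimum of V is P(3) + Q(-1) + 3 = -234 − 9 + 3 = -240, attained at (3, -1).

-240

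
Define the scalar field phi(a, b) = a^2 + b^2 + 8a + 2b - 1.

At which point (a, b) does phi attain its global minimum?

phi(a,b) separates as P(a) + Q(b) − 1, so its minimum is min P + min Q − 1.
P'(a) = 2a + 8 vanishes at a ∈ {-4}; Q'(b) = 2b + 2 vanishes at b ∈ {-1}.
Local minima of P (where P''>0): P(-4)=-16. Local minima of Q: Q(-1)=-1.
So the global minimum of phi is P(-4) + Q(-1) − 1 = -16 − 1 − 1 = -18, attained at (-4, -1).

(-4, -1)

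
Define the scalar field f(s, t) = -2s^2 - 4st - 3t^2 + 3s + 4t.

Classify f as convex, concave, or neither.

concave

f is quadratic, so its Hessian is the constant matrix H = [[-4, -4], [-4, -6]].
det(H) = 8, tr(H) = -10.
det(H) > 0 and tr(H) < 0, so H is negative definite everywhere: concave.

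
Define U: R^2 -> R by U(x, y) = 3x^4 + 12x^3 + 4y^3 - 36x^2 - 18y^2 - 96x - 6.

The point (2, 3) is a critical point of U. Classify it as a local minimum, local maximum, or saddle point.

local minimum

The mixed partial ∂²U/∂x∂y is 0, so the Hessian at any point is diag(U_xx, U_yy) = diag(36(x^2 + 2x - 2), 12(2y - 3)).
At (2, 3): H = diag(216, 36).
Both eigenvalues are positive, so H is positive definite: a local minimum.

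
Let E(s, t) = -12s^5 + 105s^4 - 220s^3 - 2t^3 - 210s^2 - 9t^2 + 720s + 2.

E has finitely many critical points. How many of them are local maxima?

E separates as a function of s plus a function of t, so ∇E=0 decouples.
∂E/∂s = -60(s - 4)(s - 3)(s - 1)(s + 1) = 0 at s ∈ {-1, 1, 3, 4}; ∂E/∂t = -6t(t + 3) = 0 at t ∈ {-3, 0}.
The Hessian is diagonal: diag(E_ss, E_tt). Second derivatives: E_ss(-1)=2400, E_ss(1)=-720, E_ss(3)=480, E_ss(4)=-900; E_tt(-3)=18, E_tt(0)=-18.
Local maxima occur where both diagonal entries negative: (1, 0), (4, 0). Count: 2.

2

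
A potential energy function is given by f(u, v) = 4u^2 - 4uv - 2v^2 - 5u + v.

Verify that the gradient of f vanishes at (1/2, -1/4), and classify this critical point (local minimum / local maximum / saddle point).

saddle point

∇f = (8u - 4v - 5, -4u - 4v + 1); substituting (1/2, -1/4) gives ∇f = (0, 0), so (1/2, -1/4) is indeed a critical point.
The Hessian of f is constant: H = [[8, -4], [-4, -4]].
det(H) = 8·(-4) − (-4)² = -48.
Since det(H) < 0, H is indefinite and the critical point is a saddle point.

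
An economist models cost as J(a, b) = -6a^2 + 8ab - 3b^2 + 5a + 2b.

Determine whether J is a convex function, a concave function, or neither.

J is quadratic, so its Hessian is the constant matrix H = [[-12, 8], [8, -6]].
det(H) = 8, tr(H) = -18.
det(H) > 0 and tr(H) < 0, so H is negative definite everywhere: concave.

concave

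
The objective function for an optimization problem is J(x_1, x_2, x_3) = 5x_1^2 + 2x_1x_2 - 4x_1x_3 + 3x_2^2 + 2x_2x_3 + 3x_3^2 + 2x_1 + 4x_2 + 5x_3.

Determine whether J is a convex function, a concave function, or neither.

J is quadratic, so its Hessian is the constant matrix H = [[10, 2, -4], [2, 6, 2], [-4, 2, 6]].
Leading principal minors: 10, 56, 168.
All positive ⇒ H ≻ 0 ⇒ convex.

convex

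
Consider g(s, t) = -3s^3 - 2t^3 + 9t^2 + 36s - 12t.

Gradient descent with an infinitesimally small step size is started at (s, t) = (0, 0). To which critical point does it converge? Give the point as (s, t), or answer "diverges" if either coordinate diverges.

(-2, 1)

g is separable, so gradient descent decouples: s follows -∂g/∂s, t follows -∂g/∂t.
∂g/∂s = -9(s - 2)(s + 2); at s=0 this is 36, so s decreases.
∂g/∂t = -6(t - 2)(t - 1); at t=0 this is -12, so t increases.
s converges to its nearest critical value -2 (a local min of the s-part); t converges to 1. The iterate converges to (-2, 1).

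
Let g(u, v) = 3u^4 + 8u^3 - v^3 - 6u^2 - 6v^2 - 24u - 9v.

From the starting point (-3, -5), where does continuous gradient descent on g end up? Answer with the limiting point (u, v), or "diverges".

g is separable, so gradient descent decouples: u follows -∂g/∂u, v follows -∂g/∂v.
∂g/∂u = 12(u - 1)(u + 1)(u + 2); at u=-3 this is -96, so u increases.
∂g/∂v = -3(v + 1)(v + 3); at v=-5 this is -24, so v increases.
u converges to its nearest critical value -2 (a local min of the u-part); v converges to -3. The iterate converges to (-2, -3).

(-2, -3)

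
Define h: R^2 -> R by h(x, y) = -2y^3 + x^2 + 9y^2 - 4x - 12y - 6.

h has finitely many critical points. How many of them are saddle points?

1

h separates as a function of x plus a function of y, so ∇h=0 decouples.
∂h/∂x = 2(x - 2) = 0 at x ∈ {2}; ∂h/∂y = -6(y - 2)(y - 1) = 0 at y ∈ {1, 2}.
The Hessian is diagonal: diag(h_xx, h_yy). Second derivatives: h_xx(2)=2; h_yy(1)=6, h_yy(2)=-6.
Saddle points occur where the two diagonal entries have opposite signs: (2, 2). Count: 1.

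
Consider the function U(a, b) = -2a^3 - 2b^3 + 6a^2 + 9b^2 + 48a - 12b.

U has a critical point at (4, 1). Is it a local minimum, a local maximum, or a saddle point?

saddle point

The mixed partial ∂²U/∂a∂b is 0, so the Hessian at any point is diag(U_aa, U_bb) = diag(12(-a + 1), 6(-2b + 3)).
At (4, 1): H = diag(-36, 6).
The eigenvalues have opposite signs, so H is indefinite: a saddle point.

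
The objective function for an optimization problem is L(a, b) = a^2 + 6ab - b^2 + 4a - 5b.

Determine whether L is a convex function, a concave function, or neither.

neither

L is quadratic, so its Hessian is the constant matrix H = [[2, 6], [6, -2]].
det(H) = -40, tr(H) = 0.
det(H) < 0, so H is indefinite: neither convex nor concave.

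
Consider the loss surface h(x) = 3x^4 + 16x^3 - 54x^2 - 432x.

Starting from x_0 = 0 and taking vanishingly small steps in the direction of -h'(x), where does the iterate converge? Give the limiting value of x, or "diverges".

h'(x) = 12(x - 3)(x + 3)(x + 4), so h'(0) = -432.
Gradient descent moves in the -h' direction, i.e. x is increasing.
The nearest critical point in that direction is x = 3, where h'' = 504 > 0 (a local minimum). The iterate converges there.

3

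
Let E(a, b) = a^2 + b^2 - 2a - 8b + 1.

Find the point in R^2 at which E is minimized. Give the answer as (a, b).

E(a,b) separates as P(a) + Q(b) + 1, so its minimum is min P + min Q + 1.
P'(a) = 2a - 2 vanishes at a ∈ {1}; Q'(b) = 2b - 8 vanishes at b ∈ {4}.
Local minima of P (where P''>0): P(1)=-1. Local minima of Q: Q(4)=-16.
So the global minimum of E is P(1) + Q(4) + 1 = -1 − 16 + 1 = -16, attained at (1, 4).

(1, 4)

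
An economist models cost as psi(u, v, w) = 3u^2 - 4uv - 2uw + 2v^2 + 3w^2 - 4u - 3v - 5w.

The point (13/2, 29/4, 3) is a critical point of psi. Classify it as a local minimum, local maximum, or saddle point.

The Hessian is constant: H = [[6, -4, -2], [-4, 4, 0], [-2, 0, 6]].
Leading principal minors: Δ₁ = 6, Δ₂ = 8, Δ₃ = 32.
All leading minors are positive, so H is positive definite: a local minimum.

local minimum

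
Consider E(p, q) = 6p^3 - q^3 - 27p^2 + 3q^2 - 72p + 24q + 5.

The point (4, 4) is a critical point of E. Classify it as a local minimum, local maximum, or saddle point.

saddle point

The mixed partial ∂²E/∂p∂q is 0, so the Hessian at any point is diag(E_pp, E_qq) = diag(18(2p - 3), 6(-q + 1)).
At (4, 4): H = diag(90, -18).
The eigenvalues have opposite signs, so H is indefinite: a saddle point.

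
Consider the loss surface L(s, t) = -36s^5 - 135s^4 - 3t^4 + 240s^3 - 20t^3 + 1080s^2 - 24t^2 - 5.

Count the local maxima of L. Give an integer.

L separates as a function of s plus a function of t, so ∇L=0 decouples.
∂L/∂s = -180s(s - 2)(s + 2)(s + 3) = 0 at s ∈ {-3, -2, 0, 2}; ∂L/∂t = -12t(t + 1)(t + 4) = 0 at t ∈ {-4, -1, 0}.
The Hessian is diagonal: diag(L_ss, L_tt). Second derivatives: L_ss(-3)=2700, L_ss(-2)=-1440, L_ss(0)=2160, L_ss(2)=-7200; L_tt(-4)=-144, L_tt(-1)=36, L_tt(0)=-48.
Local maxima occur where both diagonal entries negative: (-2, -4), (-2, 0), (2, -4), (2, 0). Count: 4.

4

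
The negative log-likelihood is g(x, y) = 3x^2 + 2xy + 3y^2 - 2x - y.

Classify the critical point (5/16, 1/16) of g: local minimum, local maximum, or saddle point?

The Hessian of g is constant: H = [[6, 2], [2, 6]].
det(H) = 6·6 − 2² = 32.
det(H) > 0 and tr(H) = 12 > 0, so H is positive definite and the point is a local minimum.

local minimum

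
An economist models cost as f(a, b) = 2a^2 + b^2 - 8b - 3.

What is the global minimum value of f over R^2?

-19

f(a,b) separates as P(a) + Q(b) − 3, so its minimum is min P + min Q − 3.
P'(a) = 4a vanishes at a ∈ {0}; Q'(b) = 2b - 8 vanishes at b ∈ {4}.
Local minima of P (where P''>0): P(0)=0. Local minima of Q: Q(4)=-16.
So the global minimum of f is P(0) + Q(4) − 3 = 0 − 16 − 3 = -19, attained at (0, 4).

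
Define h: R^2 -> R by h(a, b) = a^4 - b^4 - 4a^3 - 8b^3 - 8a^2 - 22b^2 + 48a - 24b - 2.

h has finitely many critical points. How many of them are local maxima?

2

h separates as a function of a plus a function of b, so ∇h=0 decouples.
∂h/∂a = 4(a - 3)(a - 2)(a + 2) = 0 at a ∈ {-2, 2, 3}; ∂h/∂b = -4(b + 1)(b + 2)(b + 3) = 0 at b ∈ {-3, -2, -1}.
The Hessian is diagonal: diag(h_aa, h_bb). Second derivatives: h_aa(-2)=80, h_aa(2)=-16, h_aa(3)=20; h_bb(-3)=-8, h_bb(-2)=4, h_bb(-1)=-8.
Local maxima occur where both diagonal entries negative: (2, -3), (2, -1). Count: 2.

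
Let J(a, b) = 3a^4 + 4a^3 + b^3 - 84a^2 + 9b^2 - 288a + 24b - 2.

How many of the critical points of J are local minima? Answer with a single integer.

J separates as a function of a plus a function of b, so ∇J=0 decouples.
∂J/∂a = 12(a - 4)(a + 2)(a + 3) = 0 at a ∈ {-3, -2, 4}; ∂J/∂b = 3(b + 2)(b + 4) = 0 at b ∈ {-4, -2}.
The Hessian is diagonal: diag(J_aa, J_bb). Second derivatives: J_aa(-3)=84, J_aa(-2)=-72, J_aa(4)=504; J_bb(-4)=-6, J_bb(-2)=6.
Local minima occur where both diagonal entries positive: (-3, -2), (4, -2). Count: 2.

2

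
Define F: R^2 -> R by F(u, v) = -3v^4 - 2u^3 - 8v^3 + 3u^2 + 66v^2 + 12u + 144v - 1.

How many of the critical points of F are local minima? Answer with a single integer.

F separates as a function of u plus a function of v, so ∇F=0 decouples.
∂F/∂u = -6(u - 2)(u + 1) = 0 at u ∈ {-1, 2}; ∂F/∂v = -12(v - 3)(v + 1)(v + 4) = 0 at v ∈ {-4, -1, 3}.
The Hessian is diagonal: diag(F_uu, F_vv). Second derivatives: F_uu(-1)=18, F_uu(2)=-18; F_vv(-4)=-252, F_vv(-1)=144, F_vv(3)=-336.
Local minima occur where both diagonal entries positive: (-1, -1). Count: 1.

1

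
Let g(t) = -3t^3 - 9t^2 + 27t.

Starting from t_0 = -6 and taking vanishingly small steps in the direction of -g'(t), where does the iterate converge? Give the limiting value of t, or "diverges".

-3

g'(t) = -9(t - 1)(t + 3), so g'(-6) = -189.
Gradient descent moves in the -g' direction, i.e. t is increasing.
The nearest critical point in that direction is t = -3, where g'' = 36 > 0 (a local minimum). The iterate converges there.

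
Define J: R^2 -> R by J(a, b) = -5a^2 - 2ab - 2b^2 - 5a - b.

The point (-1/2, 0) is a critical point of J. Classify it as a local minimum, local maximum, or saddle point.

The Hessian of J is constant: H = [[-10, -2], [-2, -4]].
det(H) = (-10)·(-4) − (-2)² = 36.
det(H) > 0 and tr(H) = -14 < 0, so H is negative definite and the point is a local maximum.

local maximum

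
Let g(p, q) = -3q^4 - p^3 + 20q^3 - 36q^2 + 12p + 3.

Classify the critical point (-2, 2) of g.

The mixed partial ∂²g/∂p∂q is 0, so the Hessian at any point is diag(g_pp, g_qq) = diag(-6p, 12(-3q^2 + 10q - 6)).
At (-2, 2): H = diag(12, 24).
Both eigenvalues are positive, so H is positive definite: a local minimum.

local minimum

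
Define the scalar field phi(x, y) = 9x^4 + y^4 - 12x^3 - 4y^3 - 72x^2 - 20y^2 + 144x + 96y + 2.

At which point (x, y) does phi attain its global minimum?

(-2, -3)

phi(x,y) separates as P(x) + Q(y) + 2, so its minimum is min P + min Q + 2.
P'(x) = 36(x - 2)(x - 1)(x + 2) vanishes at x ∈ {-2, 1, 2}; Q'(y) = 4(y - 4)(y - 2)(y + 3) vanishes at y ∈ {-3, 2, 4}.
Local minima of P (where P''>0): P(-2)=-336, P(2)=48. Local minima of Q: Q(-3)=-279, Q(4)=64.
So the global minimum of phi is P(-2) + Q(-3) + 2 = -336 − 279 + 2 = -613, attained at (-2, -3).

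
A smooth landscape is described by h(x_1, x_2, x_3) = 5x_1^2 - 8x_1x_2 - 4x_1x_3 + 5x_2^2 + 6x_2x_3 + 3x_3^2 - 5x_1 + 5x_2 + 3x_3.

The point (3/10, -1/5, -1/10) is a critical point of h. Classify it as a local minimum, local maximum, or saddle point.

local minimum

The Hessian is constant: H = [[10, -8, -4], [-8, 10, 6], [-4, 6, 6]].
Leading principal minors: Δ₁ = 10, Δ₂ = 36, Δ₃ = 80.
All leading minors are positive, so H is positive definite: a local minimum.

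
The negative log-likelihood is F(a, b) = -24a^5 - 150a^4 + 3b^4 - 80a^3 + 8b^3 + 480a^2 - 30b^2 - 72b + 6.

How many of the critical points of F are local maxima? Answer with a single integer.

F separates as a function of a plus a function of b, so ∇F=0 decouples.
∂F/∂a = -120a(a - 1)(a + 2)(a + 4) = 0 at a ∈ {-4, -2, 0, 1}; ∂F/∂b = 12(b - 2)(b + 1)(b + 3) = 0 at b ∈ {-3, -1, 2}.
The Hessian is diagonal: diag(F_aa, F_bb). Second derivatives: F_aa(-4)=4800, F_aa(-2)=-1440, F_aa(0)=960, F_aa(1)=-1800; F_bb(-3)=120, F_bb(-1)=-72, F_bb(2)=180.
Local maxima occur where both diagonal entries negative: (-2, -1), (1, -1). Count: 2.

2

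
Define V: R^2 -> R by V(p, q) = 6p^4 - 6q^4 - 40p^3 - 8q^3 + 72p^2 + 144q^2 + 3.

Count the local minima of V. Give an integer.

V separates as a function of p plus a function of q, so ∇V=0 decouples.
∂V/∂p = 24p(p - 3)(p - 2) = 0 at p ∈ {0, 2, 3}; ∂V/∂q = -24q(q - 3)(q + 4) = 0 at q ∈ {-4, 0, 3}.
The Hessian is diagonal: diag(V_pp, V_qq). Second derivatives: V_pp(0)=144, V_pp(2)=-48, V_pp(3)=72; V_qq(-4)=-672, V_qq(0)=288, V_qq(3)=-504.
Local minima occur where both diagonal entries positive: (0, 0), (3, 0). Count: 2.

2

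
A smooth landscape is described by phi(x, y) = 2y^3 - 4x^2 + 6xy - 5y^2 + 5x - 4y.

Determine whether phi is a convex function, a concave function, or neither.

neither

The term 2y^3 is cubic, so the Hessian is not constant.
∂²phi/∂y² = 12y - 10, which takes both signs as y varies (negative for sufficiently negative y). A diagonal entry of the Hessian changing sign means the Hessian is neither positive- nor negative-semidefinite on all of R^2.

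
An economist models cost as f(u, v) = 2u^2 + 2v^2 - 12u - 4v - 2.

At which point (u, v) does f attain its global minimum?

(3, 1)

f(u,v) separates as P(u) + Q(v) − 2, so its minimum is min P + min Q − 2.
P'(u) = 4u - 12 vanishes at u ∈ {3}; Q'(v) = 4v - 4 vanishes at v ∈ {1}.
Local minima of P (where P''>0): P(3)=-18. Local minima of Q: Q(1)=-2.
So the global minimum of f is P(3) + Q(1) − 2 = -18 − 2 − 2 = -22, attained at (3, 1).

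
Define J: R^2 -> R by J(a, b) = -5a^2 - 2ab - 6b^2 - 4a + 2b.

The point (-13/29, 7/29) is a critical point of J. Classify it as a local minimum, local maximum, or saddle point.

local maximum

The Hessian of J is constant: H = [[-10, -2], [-2, -12]].
det(H) = (-10)·(-12) − (-2)² = 116.
det(H) > 0 and tr(H) = -22 < 0, so H is negative definite and the point is a local maximum.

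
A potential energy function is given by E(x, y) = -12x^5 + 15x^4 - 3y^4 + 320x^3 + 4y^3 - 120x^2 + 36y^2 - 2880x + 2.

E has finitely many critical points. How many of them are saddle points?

E separates as a function of x plus a function of y, so ∇E=0 decouples.
∂E/∂x = -60(x - 4)(x - 2)(x + 2)(x + 3) = 0 at x ∈ {-3, -2, 2, 4}; ∂E/∂y = -12y(y - 3)(y + 2) = 0 at y ∈ {-2, 0, 3}.
The Hessian is diagonal: diag(E_xx, E_yy). Second derivatives: E_xx(-3)=2100, E_xx(-2)=-1440, E_xx(2)=2400, E_xx(4)=-5040; E_yy(-2)=-120, E_yy(0)=72, E_yy(3)=-180.
Saddle points occur where the two diagonal entries have opposite signs: (-3, -2), (-3, 3), (-2, 0), (2, -2), (2, 3), (4, 0). Count: 6.

6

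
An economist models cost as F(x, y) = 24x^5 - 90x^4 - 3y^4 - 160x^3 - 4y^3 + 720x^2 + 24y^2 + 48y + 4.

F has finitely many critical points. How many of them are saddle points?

F separates as a function of x plus a function of y, so ∇F=0 decouples.
∂F/∂x = 120x(x - 3)(x - 2)(x + 2) = 0 at x ∈ {-2, 0, 2, 3}; ∂F/∂y = -12(y - 2)(y + 1)(y + 2) = 0 at y ∈ {-2, -1, 2}.
The Hessian is diagonal: diag(F_xx, F_yy). Second derivatives: F_xx(-2)=-4800, F_xx(0)=1440, F_xx(2)=-960, F_xx(3)=1800; F_yy(-2)=-48, F_yy(-1)=36, F_yy(2)=-144.
Saddle points occur where the two diagonal entries have opposite signs: (-2, -1), (0, -2), (0, 2), (2, -1), (3, -2), (3, 2). Count: 6.

6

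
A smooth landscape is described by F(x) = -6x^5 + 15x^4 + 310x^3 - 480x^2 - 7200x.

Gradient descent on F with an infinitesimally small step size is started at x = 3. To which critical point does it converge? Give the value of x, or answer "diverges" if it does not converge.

F'(x) = -30(x - 5)(x - 4)(x + 3)(x + 4), so F'(3) = -2520.
Gradient descent moves in the -F' direction, i.e. x is increasing.
The nearest critical point in that direction is x = 4, where F'' = 1680 > 0 (a local minimum). The iterate converges there.

4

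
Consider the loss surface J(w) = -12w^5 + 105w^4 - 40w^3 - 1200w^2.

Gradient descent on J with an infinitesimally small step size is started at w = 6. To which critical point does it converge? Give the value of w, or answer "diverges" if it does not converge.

J'(w) = -60w(w - 5)(w - 4)(w + 2), so J'(6) = -5760.
Gradient descent moves in the -J' direction, i.e. w is increasing.
There is no critical point above w=6, and J' keeps the same sign, so the iterate runs off to +∞.

diverges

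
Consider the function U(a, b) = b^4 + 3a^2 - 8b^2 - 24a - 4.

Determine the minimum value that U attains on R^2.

-68

U(a,b) separates as P(a) + Q(b) − 4, so its minimum is min P + min Q − 4.
P'(a) = 6a - 24 vanishes at a ∈ {4}; Q'(b) = 4b(b - 2)(b + 2) vanishes at b ∈ {-2, 0, 2}.
Local minima of P (where P''>0): P(4)=-48. Local minima of Q: Q(-2)=-16, Q(2)=-16.
So the global minimum of U is P(4) + Q(-2) − 4 = -48 − 16 − 4 = -68, attained at (4, -2).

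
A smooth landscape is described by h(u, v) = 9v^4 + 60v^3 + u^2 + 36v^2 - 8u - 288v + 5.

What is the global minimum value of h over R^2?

h(u,v) separates as P(u) + Q(v) + 5, so its minimum is min P + min Q + 5.
P'(u) = 2u - 8 vanishes at u ∈ {4}; Q'(v) = 36(v - 1)(v + 2)(v + 4) vanishes at v ∈ {-4, -2, 1}.
Local minima of P (where P''>0): P(4)=-16. Local minima of Q: Q(-4)=192, Q(1)=-183.
So the global minimum of h is P(4) + Q(1) + 5 = -16 − 183 + 5 = -194, attained at (4, 1).

-194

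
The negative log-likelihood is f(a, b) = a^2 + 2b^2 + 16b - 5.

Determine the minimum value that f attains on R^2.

f(a,b) separates as P(a) + Q(b) − 5, so its minimum is min P + min Q − 5.
P'(a) = 2a vanishes at a ∈ {0}; Q'(b) = 4b + 16 vanishes at b ∈ {-4}.
Local minima of P (where P''>0): P(0)=0. Local minima of Q: Q(-4)=-32.
So the global minimum of f is P(0) + Q(-4) − 5 = 0 − 32 − 5 = -37, attained at (0, -4).

-37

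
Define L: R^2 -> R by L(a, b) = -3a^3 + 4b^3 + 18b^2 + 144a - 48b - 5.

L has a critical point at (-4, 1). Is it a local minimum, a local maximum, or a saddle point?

local minimum

The mixed partial ∂²L/∂a∂b is 0, so the Hessian at any point is diag(L_aa, L_bb) = diag(-18a, 12(2b + 3)).
At (-4, 1): H = diag(72, 60).
Both eigenvalues are positive, so H is positive definite: a local minimum.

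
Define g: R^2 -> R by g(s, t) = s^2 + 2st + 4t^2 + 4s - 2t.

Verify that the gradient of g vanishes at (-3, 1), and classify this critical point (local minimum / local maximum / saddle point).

∇g = (2s + 2t + 4, 2s + 8t - 2); substituting (-3, 1) gives ∇g = (0, 0), so (-3, 1) is indeed a critical point.
The Hessian of g is constant: H = [[2, 2], [2, 8]].
det(H) = 2·8 − 2² = 12.
det(H) > 0 and tr(H) = 10 > 0, so H is positive definite and the point is a local minimum.

local minimum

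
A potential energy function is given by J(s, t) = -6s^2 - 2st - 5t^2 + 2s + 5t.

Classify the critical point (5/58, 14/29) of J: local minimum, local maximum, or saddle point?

local maximum

The Hessian of J is constant: H = [[-12, -2], [-2, -10]].
det(H) = (-12)·(-10) − (-2)² = 116.
det(H) > 0 and tr(H) = -22 < 0, so H is negative definite and the point is a local maximum.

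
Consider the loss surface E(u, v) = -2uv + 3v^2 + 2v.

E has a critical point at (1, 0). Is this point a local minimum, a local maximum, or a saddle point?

saddle point

The Hessian of E is constant: H = [[0, -2], [-2, 6]].
det(H) = 0·6 − (-2)² = -4.
Since det(H) < 0, H is indefinite and the critical point is a saddle point.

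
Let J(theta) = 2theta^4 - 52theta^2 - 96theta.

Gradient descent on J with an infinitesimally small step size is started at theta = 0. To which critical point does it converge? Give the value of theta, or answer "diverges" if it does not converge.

J'(theta) = 8(theta - 4)(theta + 1)(theta + 3), so J'(0) = -96.
Gradient descent moves in the -J' direction, i.e. theta is increasing.
The nearest critical point in that direction is theta = 4, where J'' = 280 > 0 (a local minimum). The iterate converges there.

4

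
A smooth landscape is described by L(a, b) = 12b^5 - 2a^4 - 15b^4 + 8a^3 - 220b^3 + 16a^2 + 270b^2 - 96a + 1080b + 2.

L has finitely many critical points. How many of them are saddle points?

6

L separates as a function of a plus a function of b, so ∇L=0 decouples.
∂L/∂a = -8(a - 3)(a - 2)(a + 2) = 0 at a ∈ {-2, 2, 3}; ∂L/∂b = 60(b - 3)(b - 2)(b + 1)(b + 3) = 0 at b ∈ {-3, -1, 2, 3}.
The Hessian is diagonal: diag(L_aa, L_bb). Second derivatives: L_aa(-2)=-160, L_aa(2)=32, L_aa(3)=-40; L_bb(-3)=-3600, L_bb(-1)=1440, L_bb(2)=-900, L_bb(3)=1440.
Saddle points occur where the two diagonal entries have opposite signs: (-2, -1), (-2, 3), (2, -3), (2, 2), (3, -1), (3, 3). Count: 6.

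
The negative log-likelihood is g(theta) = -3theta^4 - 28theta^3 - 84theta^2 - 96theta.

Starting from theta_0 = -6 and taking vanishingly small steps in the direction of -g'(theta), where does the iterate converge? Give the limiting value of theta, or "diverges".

g'(theta) = -12(theta + 1)(theta + 2)(theta + 4), so g'(-6) = 480.
Gradient descent moves in the -g' direction, i.e. theta is decreasing.
There is no critical point below theta=-6, and g' keeps the same sign, so the iterate runs off to −∞.

diverges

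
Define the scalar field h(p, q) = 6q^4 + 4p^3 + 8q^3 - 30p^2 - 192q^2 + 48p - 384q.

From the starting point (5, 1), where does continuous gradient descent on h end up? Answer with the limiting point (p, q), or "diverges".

h is separable, so gradient descent decouples: p follows -∂h/∂p, q follows -∂h/∂q.
∂h/∂p = 12(p - 4)(p - 1); at p=5 this is 48, so p decreases.
∂h/∂q = 24(q - 4)(q + 1)(q + 4); at q=1 this is -720, so q increases.
p converges to its nearest critical value 4 (a local min of the p-part); q converges to 4. The iterate converges to (4, 4).

(4, 4)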